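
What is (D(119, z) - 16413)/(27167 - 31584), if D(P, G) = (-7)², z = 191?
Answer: 16364/4417 ≈ 3.7048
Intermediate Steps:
D(P, G) = 49
(D(119, z) - 16413)/(27167 - 31584) = (49 - 16413)/(27167 - 31584) = -16364/(-4417) = -16364*(-1/4417) = 16364/4417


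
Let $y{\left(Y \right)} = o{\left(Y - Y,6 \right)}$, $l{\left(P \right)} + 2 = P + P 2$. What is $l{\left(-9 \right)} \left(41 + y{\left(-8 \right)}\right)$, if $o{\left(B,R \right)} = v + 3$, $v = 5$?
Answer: $-1421$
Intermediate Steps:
$l{\left(P \right)} = -2 + 3 P$ ($l{\left(P \right)} = -2 + \left(P + P 2\right) = -2 + \left(P + 2 P\right) = -2 + 3 P$)
$o{\left(B,R \right)} = 8$ ($o{\left(B,R \right)} = 5 + 3 = 8$)
$y{\left(Y \right)} = 8$
$l{\left(-9 \right)} \left(41 + y{\left(-8 \right)}\right) = \left(-2 + 3 \left(-9\right)\right) \left(41 + 8\right) = \left(-2 - 27\right) 49 = \left(-29\right) 49 = -1421$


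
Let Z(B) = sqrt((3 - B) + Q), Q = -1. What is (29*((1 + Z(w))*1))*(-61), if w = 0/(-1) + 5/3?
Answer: -1769 - 1769*sqrt(3)/3 ≈ -2790.3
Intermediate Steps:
w = 5/3 (w = 0*(-1) + 5*(1/3) = 0 + 5/3 = 5/3 ≈ 1.6667)
Z(B) = sqrt(2 - B) (Z(B) = sqrt((3 - B) - 1) = sqrt(2 - B))
(29*((1 + Z(w))*1))*(-61) = (29*((1 + sqrt(2 - 1*5/3))*1))*(-61) = (29*((1 + sqrt(2 - 5/3))*1))*(-61) = (29*((1 + sqrt(1/3))*1))*(-61) = (29*((1 + sqrt(3)/3)*1))*(-61) = (29*(1 + sqrt(3)/3))*(-61) = (29 + 29*sqrt(3)/3)*(-61) = -1769 - 1769*sqrt(3)/3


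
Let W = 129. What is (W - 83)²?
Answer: 2116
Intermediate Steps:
(W - 83)² = (129 - 83)² = 46² = 2116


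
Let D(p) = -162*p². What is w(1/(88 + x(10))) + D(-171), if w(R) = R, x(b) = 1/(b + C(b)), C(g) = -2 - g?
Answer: -828982348/175 ≈ -4.7370e+6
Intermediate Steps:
x(b) = -½ (x(b) = 1/(b + (-2 - b)) = 1/(-2) = -½)
w(1/(88 + x(10))) + D(-171) = 1/(88 - ½) - 162*(-171)² = 1/(175/2) - 162*29241 = 2/175 - 4737042 = -828982348/175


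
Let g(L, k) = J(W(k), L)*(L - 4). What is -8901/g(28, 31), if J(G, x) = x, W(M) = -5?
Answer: -2967/224 ≈ -13.246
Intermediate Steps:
g(L, k) = L*(-4 + L) (g(L, k) = L*(L - 4) = L*(-4 + L))
-8901/g(28, 31) = -8901*1/(28*(-4 + 28)) = -8901/(28*24) = -8901/672 = -8901*1/672 = -2967/224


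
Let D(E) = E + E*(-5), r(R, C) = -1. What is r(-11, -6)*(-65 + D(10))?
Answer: 105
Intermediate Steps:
D(E) = -4*E (D(E) = E - 5*E = -4*E)
r(-11, -6)*(-65 + D(10)) = -(-65 - 4*10) = -(-65 - 40) = -1*(-105) = 105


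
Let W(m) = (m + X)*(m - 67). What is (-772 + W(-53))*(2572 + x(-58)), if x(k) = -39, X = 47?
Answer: -131716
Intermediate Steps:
W(m) = (-67 + m)*(47 + m) (W(m) = (m + 47)*(m - 67) = (47 + m)*(-67 + m) = (-67 + m)*(47 + m))
(-772 + W(-53))*(2572 + x(-58)) = (-772 + (-3149 + (-53)² - 20*(-53)))*(2572 - 39) = (-772 + (-3149 + 2809 + 1060))*2533 = (-772 + 720)*2533 = -52*2533 = -131716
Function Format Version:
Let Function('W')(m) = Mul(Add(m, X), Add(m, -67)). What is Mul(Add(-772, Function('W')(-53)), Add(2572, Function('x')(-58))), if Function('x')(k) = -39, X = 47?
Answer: -131716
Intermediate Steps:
Function('W')(m) = Mul(Add(-67, m), Add(47, m)) (Function('W')(m) = Mul(Add(m, 47), Add(m, -67)) = Mul(Add(47, m), Add(-67, m)) = Mul(Add(-67, m), Add(47, m)))
Mul(Add(-772, Function('W')(-53)), Add(2572, Function('x')(-58))) = Mul(Add(-772, Add(-3149, Pow(-53, 2), Mul(-20, -53))), Add(2572, -39)) = Mul(Add(-772, Add(-3149, 2809, 1060)), 2533) = Mul(Add(-772, 720), 2533) = Mul(-52, 2533) = -131716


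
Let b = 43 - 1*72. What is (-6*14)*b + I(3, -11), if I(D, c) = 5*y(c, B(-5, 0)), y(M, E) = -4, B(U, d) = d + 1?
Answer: 2416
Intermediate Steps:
b = -29 (b = 43 - 72 = -29)
B(U, d) = 1 + d
I(D, c) = -20 (I(D, c) = 5*(-4) = -20)
(-6*14)*b + I(3, -11) = -6*14*(-29) - 20 = -84*(-29) - 20 = 2436 - 20 = 2416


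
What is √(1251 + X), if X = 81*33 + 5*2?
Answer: √3934 ≈ 62.722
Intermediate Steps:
X = 2683 (X = 2673 + 10 = 2683)
√(1251 + X) = √(1251 + 2683) = √3934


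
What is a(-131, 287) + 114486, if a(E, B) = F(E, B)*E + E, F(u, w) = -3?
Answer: 114748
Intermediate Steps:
a(E, B) = -2*E (a(E, B) = -3*E + E = -2*E)
a(-131, 287) + 114486 = -2*(-131) + 114486 = 262 + 114486 = 114748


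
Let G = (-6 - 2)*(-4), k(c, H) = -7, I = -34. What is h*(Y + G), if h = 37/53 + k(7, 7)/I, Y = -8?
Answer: 19548/901 ≈ 21.696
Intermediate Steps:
h = 1629/1802 (h = 37/53 - 7/(-34) = 37*(1/53) - 7*(-1/34) = 37/53 + 7/34 = 1629/1802 ≈ 0.90400)
G = 32 (G = -8*(-4) = 32)
h*(Y + G) = 1629*(-8 + 32)/1802 = (1629/1802)*24 = 19548/901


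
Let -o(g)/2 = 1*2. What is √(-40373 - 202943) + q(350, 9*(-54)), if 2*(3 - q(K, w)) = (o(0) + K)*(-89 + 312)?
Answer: -38576 + 2*I*√60829 ≈ -38576.0 + 493.27*I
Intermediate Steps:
o(g) = -4 (o(g) = -2*2 = -4)
q(K, w) = 449 - 223*K/2 (q(K, w) = 3 - (-4 + K)*(-89 + 312)/2 = 3 - (-4 + K)*223/2 = 3 - (-892 + 223*K)/2 = 3 + (446 - 223*K/2) = 449 - 223*K/2)
√(-40373 - 202943) + q(350, 9*(-54)) = √(-40373 - 202943) + (449 - 223/2*350) = √(-243316) + (449 - 39025) = 2*I*√60829 - 38576 = -38576 + 2*I*√60829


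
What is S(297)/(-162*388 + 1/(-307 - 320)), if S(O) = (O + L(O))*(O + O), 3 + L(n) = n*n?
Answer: -32961880314/39410713 ≈ -836.37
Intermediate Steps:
L(n) = -3 + n² (L(n) = -3 + n*n = -3 + n²)
S(O) = 2*O*(-3 + O + O²) (S(O) = (O + (-3 + O²))*(O + O) = (-3 + O + O²)*(2*O) = 2*O*(-3 + O + O²))
S(297)/(-162*388 + 1/(-307 - 320)) = (2*297*(-3 + 297 + 297²))/(-162*388 + 1/(-307 - 320)) = (2*297*(-3 + 297 + 88209))/(-62856 + 1/(-627)) = (2*297*88503)/(-62856 - 1/627) = 52570782/(-39410713/627) = 52570782*(-627/39410713) = -32961880314/39410713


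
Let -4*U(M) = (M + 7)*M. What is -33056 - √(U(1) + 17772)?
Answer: -33056 - √17770 ≈ -33189.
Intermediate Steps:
U(M) = -M*(7 + M)/4 (U(M) = -(M + 7)*M/4 = -(7 + M)*M/4 = -M*(7 + M)/4)
-33056 - √(U(1) + 17772) = -33056 - √(-¼*1*(7 + 1) + 17772) = -33056 - √(-¼*1*8 + 17772) = -33056 - √(-2 + 17772) = -33056 - √17770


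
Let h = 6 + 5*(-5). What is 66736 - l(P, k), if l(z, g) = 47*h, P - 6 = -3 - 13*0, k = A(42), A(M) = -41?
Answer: 67629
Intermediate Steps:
k = -41
P = 3 (P = 6 + (-3 - 13*0) = 6 + (-3 + 0) = 6 - 3 = 3)
h = -19 (h = 6 - 25 = -19)
l(z, g) = -893 (l(z, g) = 47*(-19) = -893)
66736 - l(P, k) = 66736 - 1*(-893) = 66736 + 893 = 67629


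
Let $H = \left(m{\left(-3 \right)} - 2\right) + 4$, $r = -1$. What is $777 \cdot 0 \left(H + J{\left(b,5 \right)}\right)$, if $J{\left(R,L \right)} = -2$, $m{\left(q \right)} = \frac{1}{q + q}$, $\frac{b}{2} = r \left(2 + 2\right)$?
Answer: $0$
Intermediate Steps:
$b = -8$ ($b = 2 \left(- (2 + 2)\right) = 2 \left(\left(-1\right) 4\right) = 2 \left(-4\right) = -8$)
$m{\left(q \right)} = \frac{1}{2 q}$
$H = \frac{11}{6}$ ($H = \left(\frac{1}{2 \left(-3\right)} - 2\right) + 4 = \left(\frac{1}{2} \left(- \frac{1}{3}\right) - 2\right) + 4 = \left(- \frac{1}{6} - 2\right) + 4 = - \frac{13}{6} + 4 = \frac{11}{6} \approx 1.8333$)
$777 \cdot 0 \left(H + J{\left(b,5 \right)}\right) = 777 \cdot 0 \left(\frac{11}{6} - 2\right) = 777 \cdot 0 \left(- \frac{1}{6}\right) = 777 \cdot 0 = 0$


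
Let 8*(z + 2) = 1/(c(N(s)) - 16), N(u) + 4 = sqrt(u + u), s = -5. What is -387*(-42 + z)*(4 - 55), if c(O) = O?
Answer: -142441929/164 - 19737*I*sqrt(10)/3280 ≈ -8.6855e+5 - 19.029*I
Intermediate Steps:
N(u) = -4 + sqrt(2)*sqrt(u) (N(u) = -4 + sqrt(u + u) = -4 + sqrt(2*u) = -4 + sqrt(2)*sqrt(u))
z = -2 + 1/(8*(-20 + I*sqrt(10))) (z = -2 + 1/(8*((-4 + sqrt(2)*sqrt(-5)) - 16)) = -2 + 1/(8*((-4 + sqrt(2)*(I*sqrt(5))) - 16)) = -2 + 1/(8*((-4 + I*sqrt(10)) - 16)) = -2 + 1/(8*(-20 + I*sqrt(10))) ≈ -2.0061 - 0.00096411*I)
-387*(-42 + z)*(4 - 55) = -387*(-42 + (-329/164 - I*sqrt(10)/3280))*(4 - 55) = -387*(-7217/164 - I*sqrt(10)/3280)*(-51) = -387*(368067/164 + 51*I*sqrt(10)/3280) = -142441929/164 - 19737*I*sqrt(10)/3280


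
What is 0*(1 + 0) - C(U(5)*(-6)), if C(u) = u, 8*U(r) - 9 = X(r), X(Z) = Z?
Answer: 21/2 ≈ 10.500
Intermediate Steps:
U(r) = 9/8 + r/8
0*(1 + 0) - C(U(5)*(-6)) = 0*(1 + 0) - (9/8 + (1/8)*5)*(-6) = 0*1 - (9/8 + 5/8)*(-6) = 0 - 7*(-6)/4 = 0 - 1*(-21/2) = 0 + 21/2 = 21/2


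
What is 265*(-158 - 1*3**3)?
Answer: -49025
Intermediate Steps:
265*(-158 - 1*3**3) = 265*(-158 - 1*27) = 265*(-158 - 27) = 265*(-185) = -49025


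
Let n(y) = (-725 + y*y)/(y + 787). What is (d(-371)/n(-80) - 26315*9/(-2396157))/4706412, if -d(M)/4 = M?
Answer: 838454403047/21332896394343900 ≈ 3.9303e-5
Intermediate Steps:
d(M) = -4*M
n(y) = (-725 + y**2)/(787 + y)
(d(-371)/n(-80) - 26315*9/(-2396157))/4706412 = ((-4*(-371))/(((-725 + (-80)**2)/(787 - 80))) - 26315*9/(-2396157))/4706412 = (1484/(((-725 + 6400)/707)) - 236835*(-1/2396157))*(1/4706412) = (1484/(((1/707)*5675)) + 78945/798719)*(1/4706412) = (1484/(5675/707) + 78945/798719)*(1/4706412) = (1484*(707/5675) + 78945/798719)*(1/4706412) = (1049188/5675 + 78945/798719)*(1/4706412) = (838454403047/4532730325)*(1/4706412) = 838454403047/21332896394343900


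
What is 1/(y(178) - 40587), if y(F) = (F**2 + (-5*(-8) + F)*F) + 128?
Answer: 1/30029 ≈ 3.3301e-5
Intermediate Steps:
y(F) = 128 + F**2 + F*(40 + F) (y(F) = (F**2 + (40 + F)*F) + 128 = (F**2 + F*(40 + F)) + 128 = 128 + F**2 + F*(40 + F))
1/(y(178) - 40587) = 1/((128 + 2*178**2 + 40*178) - 40587) = 1/((128 + 2*31684 + 7120) - 40587) = 1/((128 + 63368 + 7120) - 40587) = 1/(70616 - 40587) = 1/30029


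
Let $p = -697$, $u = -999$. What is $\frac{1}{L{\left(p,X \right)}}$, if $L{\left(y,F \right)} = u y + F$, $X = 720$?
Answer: $\frac{1}{697023} \approx 1.4347 \cdot 10^{-6}$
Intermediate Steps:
$L{\left(y,F \right)} = F - 999 y$ ($L{\left(y,F \right)} = - 999 y + F = F - 999 y$)
$\frac{1}{L{\left(p,X \right)}} = \frac{1}{720 - -696303} = \frac{1}{720 + 696303} = \frac{1}{697023}$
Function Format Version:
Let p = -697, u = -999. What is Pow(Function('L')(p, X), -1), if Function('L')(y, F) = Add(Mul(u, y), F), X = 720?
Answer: Rational(1, 697023) ≈ 1.4347e-6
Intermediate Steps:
Function('L')(y, F) = Add(F, Mul(-999, y)) (Function('L')(y, F) = Add(Mul(-999, y), F) = Add(F, Mul(-999, y)))
Pow(Function('L')(p, X), -1) = Pow(Add(720, Mul(-999, -697)), -1) = Pow(Add(720, 696303), -1) = Pow(697023, -1) = Rational(1, 697023)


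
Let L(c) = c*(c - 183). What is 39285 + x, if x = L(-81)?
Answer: 60669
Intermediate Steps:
L(c) = c*(-183 + c)
x = 21384 (x = -81*(-183 - 81) = -81*(-264) = 21384)
39285 + x = 39285 + 21384 = 60669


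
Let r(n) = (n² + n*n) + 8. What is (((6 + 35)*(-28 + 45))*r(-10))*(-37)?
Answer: -5364112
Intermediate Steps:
r(n) = 8 + 2*n² (r(n) = (n² + n²) + 8 = 2*n² + 8 = 8 + 2*n²)
(((6 + 35)*(-28 + 45))*r(-10))*(-37) = (((6 + 35)*(-28 + 45))*(8 + 2*(-10)²))*(-37) = ((41*17)*(8 + 2*100))*(-37) = (697*(8 + 200))*(-37) = (697*208)*(-37) = 144976*(-37) = -5364112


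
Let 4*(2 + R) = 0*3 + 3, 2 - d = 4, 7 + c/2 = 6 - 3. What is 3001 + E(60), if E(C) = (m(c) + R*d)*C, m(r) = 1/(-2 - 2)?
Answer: 3136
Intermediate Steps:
c = -8 (c = -14 + 2*(6 - 3) = -14 + 2*3 = -14 + 6 = -8)
d = -2 (d = 2 - 1*4 = 2 - 4 = -2)
R = -5/4 (R = -2 + (0*3 + 3)/4 = -2 + (0 + 3)/4 = -2 + (¼)*3 = -2 + ¾ = -5/4 ≈ -1.2500)
m(r) = -¼ (m(r) = 1/(-4) = -¼)
E(C) = 9*C/4 (E(C) = (-¼ - 5/4*(-2))*C = (-¼ + 5/2)*C = 9*C/4)
3001 + E(60) = 3001 + (9/4)*60 = 3001 + 135 = 3136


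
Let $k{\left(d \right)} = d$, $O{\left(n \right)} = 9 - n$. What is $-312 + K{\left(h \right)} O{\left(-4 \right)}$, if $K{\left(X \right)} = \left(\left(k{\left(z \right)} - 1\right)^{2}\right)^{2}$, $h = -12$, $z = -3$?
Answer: $3016$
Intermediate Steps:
$K{\left(X \right)} = 256$ ($K{\left(X \right)} = \left(\left(-3 - 1\right)^{2}\right)^{2} = \left(\left(-4\right)^{2}\right)^{2} = 16^{2} = 256$)
$-312 + K{\left(h \right)} O{\left(-4 \right)} = -312 + 256 \left(9 - -4\right) = -312 + 256 \left(9 + 4\right) = -312 + 256 \cdot 13 = -312 + 3328 = 3016$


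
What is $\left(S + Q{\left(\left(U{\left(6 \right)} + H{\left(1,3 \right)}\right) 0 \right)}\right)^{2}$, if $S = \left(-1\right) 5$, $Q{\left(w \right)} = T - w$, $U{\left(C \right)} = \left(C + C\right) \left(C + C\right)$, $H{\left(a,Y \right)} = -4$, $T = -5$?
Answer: $100$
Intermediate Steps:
$U{\left(C \right)} = 4 C^{2}$ ($U{\left(C \right)} = 2 C 2 C = 4 C^{2}$)
$Q{\left(w \right)} = -5 - w$
$S = -5$
$\left(S + Q{\left(\left(U{\left(6 \right)} + H{\left(1,3 \right)}\right) 0 \right)}\right)^{2} = \left(-5 - \left(5 + \left(4 \cdot 6^{2} - 4\right) 0\right)\right)^{2} = \left(-5 - \left(5 + \left(4 \cdot 36 - 4\right) 0\right)\right)^{2} = \left(-5 - \left(5 + \left(144 - 4\right) 0\right)\right)^{2} = \left(-5 - \left(5 + 140 \cdot 0\right)\right)^{2} = \left(-5 - 5\right)^{2} = \left(-10\right)^{2} = 100$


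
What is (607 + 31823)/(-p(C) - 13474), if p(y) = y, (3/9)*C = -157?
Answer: -32430/13003 ≈ -2.4940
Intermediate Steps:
C = -471 (C = 3*(-157) = -471)
(607 + 31823)/(-p(C) - 13474) = (607 + 31823)/(-1*(-471) - 13474) = 32430/(471 - 13474) = 32430/(-13003) = 32430*(-1/13003) = -32430/13003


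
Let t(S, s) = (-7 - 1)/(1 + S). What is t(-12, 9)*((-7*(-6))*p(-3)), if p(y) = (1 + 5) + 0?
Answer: 2016/11 ≈ 183.27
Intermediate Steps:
t(S, s) = -8/(1 + S)
p(y) = 6 (p(y) = 6 + 0 = 6)
t(-12, 9)*((-7*(-6))*p(-3)) = (-8/(1 - 12))*(-7*(-6)*6) = (-8/(-11))*(42*6) = -8*(-1/11)*252 = (8/11)*252 = 2016/11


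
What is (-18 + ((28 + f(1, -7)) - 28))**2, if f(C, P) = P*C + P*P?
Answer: 576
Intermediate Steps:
f(C, P) = P**2 + C*P (f(C, P) = C*P + P**2 = P**2 + C*P)
(-18 + ((28 + f(1, -7)) - 28))**2 = (-18 + ((28 - 7*(1 - 7)) - 28))**2 = (-18 + ((28 - 7*(-6)) - 28))**2 = (-18 + ((28 + 42) - 28))**2 = (-18 + (70 - 28))**2 = (-18 + 42)**2 = 24**2 = 576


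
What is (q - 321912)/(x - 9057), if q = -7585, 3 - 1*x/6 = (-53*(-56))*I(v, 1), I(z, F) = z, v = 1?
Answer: 329497/26847 ≈ 12.273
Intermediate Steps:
x = -17790 (x = 18 - 6*(-53*(-56)) = 18 - 17808 = -17790)
(q - 321912)/(x - 9057) = (-7585 - 321912)/(-17790 - 9057) = -329497/(-26847) = -329497*(-1/26847) = 329497/26847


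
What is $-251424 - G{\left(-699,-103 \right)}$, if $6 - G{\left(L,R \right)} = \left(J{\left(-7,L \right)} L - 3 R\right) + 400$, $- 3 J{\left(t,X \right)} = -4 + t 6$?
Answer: $-261439$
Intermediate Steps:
$J{\left(t,X \right)} = \frac{4}{3} - 2 t$ ($J{\left(t,X \right)} = - \frac{-4 + t 6}{3} = - \frac{-4 + 6 t}{3} = \frac{4}{3} - 2 t$)
$G{\left(L,R \right)} = -394 + 3 R - \frac{46 L}{3}$ ($G{\left(L,R \right)} = 6 - \left(\left(\left(\frac{4}{3} - -14\right) L - 3 R\right) + 400\right) = 6 - \left(\left(\left(\frac{4}{3} + 14\right) L - 3 R\right) + 400\right) = 6 - \left(\left(\frac{46 L}{3} - 3 R\right) + 400\right) = 6 - \left(\left(- 3 R + \frac{46 L}{3}\right) + 400\right) = 6 - \left(400 - 3 R + \frac{46 L}{3}\right) = -394 + 3 R - \frac{46 L}{3}$)
$-251424 - G{\left(-699,-103 \right)} = -251424 - \left(-394 + 3 \left(-103\right) - -10718\right) = -251424 - \left(-394 - 309 + 10718\right) = -251424 - 10015 = -261439$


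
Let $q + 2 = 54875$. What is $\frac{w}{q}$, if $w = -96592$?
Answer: $- \frac{96592}{54873} \approx -1.7603$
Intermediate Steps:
$q = 54873$ ($q = -2 + 54875 = 54873$)
$\frac{w}{q} = - \frac{96592}{54873}$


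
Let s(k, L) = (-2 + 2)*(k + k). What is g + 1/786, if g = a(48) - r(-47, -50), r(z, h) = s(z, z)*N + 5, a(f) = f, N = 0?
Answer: 33799/786 ≈ 43.001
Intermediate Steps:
s(k, L) = 0 (s(k, L) = 0*(2*k) = 0)
r(z, h) = 5 (r(z, h) = 0*0 + 5 = 0 + 5 = 5)
g = 43 (g = 48 - 1*5 = 48 - 5 = 43)
g + 1/786 = 43 + 1/786 = 33799/786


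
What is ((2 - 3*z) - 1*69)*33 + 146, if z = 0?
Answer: -2065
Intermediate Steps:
((2 - 3*z) - 1*69)*33 + 146 = ((2 - 3*0) - 1*69)*33 + 146 = ((2 + 0) - 69)*33 + 146 = (2 - 69)*33 + 146 = -67*33 + 146 = -2211 + 146 = -2065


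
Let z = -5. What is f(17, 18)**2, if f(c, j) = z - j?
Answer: 529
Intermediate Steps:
f(c, j) = -5 - j
f(17, 18)**2 = (-5 - 1*18)**2 = (-5 - 18)**2 = (-23)**2 = 529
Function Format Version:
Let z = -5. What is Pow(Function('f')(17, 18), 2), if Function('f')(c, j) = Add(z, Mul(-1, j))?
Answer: 529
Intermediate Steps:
Function('f')(c, j) = Add(-5, Mul(-1, j))
Pow(Function('f')(17, 18), 2) = Pow(Add(-5, Mul(-1, 18)), 2) = Pow(Add(-5, -18), 2) = Pow(-23, 2) = 529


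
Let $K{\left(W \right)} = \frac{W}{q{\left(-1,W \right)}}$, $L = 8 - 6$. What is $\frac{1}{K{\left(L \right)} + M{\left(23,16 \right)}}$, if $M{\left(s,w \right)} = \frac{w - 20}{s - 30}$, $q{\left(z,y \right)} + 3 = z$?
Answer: $14$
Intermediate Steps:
$q{\left(z,y \right)} = -3 + z$
$L = 2$ ($L = 8 - 6 = 2$)
$M{\left(s,w \right)} = \frac{-20 + w}{-30 + s}$
$K{\left(W \right)} = - \frac{W}{4}$ ($K{\left(W \right)} = \frac{W}{-3 - 1} = \frac{W}{-4} = W \left(- \frac{1}{4}\right) = - \frac{W}{4}$)
$\frac{1}{K{\left(L \right)} + M{\left(23,16 \right)}} = \frac{1}{\left(- \frac{1}{4}\right) 2 + \frac{-20 + 16}{-30 + 23}} = \frac{1}{- \frac{1}{2} + \frac{1}{-7} \left(-4\right)} = \frac{1}{- \frac{1}{2} - - \frac{4}{7}} = \frac{1}{- \frac{1}{2} + \frac{4}{7}} = \frac{1}{\frac{1}{14}} = 14$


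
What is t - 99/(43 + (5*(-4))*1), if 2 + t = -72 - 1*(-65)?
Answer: -306/23 ≈ -13.304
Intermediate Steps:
t = -9 (t = -2 + (-72 - 1*(-65)) = -2 + (-72 + 65) = -2 - 7 = -9)
t - 99/(43 + (5*(-4))*1) = -9 - 99/(43 + (5*(-4))*1) = -9 - 99/(43 - 20*1) = -9 - 99/(43 - 20) = -9 - 99/23 = -306/23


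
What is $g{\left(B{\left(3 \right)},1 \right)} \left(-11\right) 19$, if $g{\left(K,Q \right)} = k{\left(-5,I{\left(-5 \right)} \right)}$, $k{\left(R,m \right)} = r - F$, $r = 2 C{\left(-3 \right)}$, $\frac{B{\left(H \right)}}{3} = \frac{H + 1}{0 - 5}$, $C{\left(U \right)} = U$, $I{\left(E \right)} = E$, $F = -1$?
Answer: $1045$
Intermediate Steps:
$B{\left(H \right)} = - \frac{3}{5} - \frac{3 H}{5}$ ($B{\left(H \right)} = 3 \frac{H + 1}{0 - 5} = 3 \frac{1 + H}{-5} = 3 \left(1 + H\right) \left(- \frac{1}{5}\right) = 3 \left(- \frac{1}{5} - \frac{H}{5}\right) = - \frac{3}{5} - \frac{3 H}{5}$)
$r = -6$ ($r = 2 \left(-3\right) = -6$)
$k{\left(R,m \right)} = -5$ ($k{\left(R,m \right)} = -6 - -1 = -6 + 1 = -5$)
$g{\left(K,Q \right)} = -5$
$g{\left(B{\left(3 \right)},1 \right)} \left(-11\right) 19 = \left(-5\right) \left(-11\right) 19 = 55 \cdot 19 = 1045$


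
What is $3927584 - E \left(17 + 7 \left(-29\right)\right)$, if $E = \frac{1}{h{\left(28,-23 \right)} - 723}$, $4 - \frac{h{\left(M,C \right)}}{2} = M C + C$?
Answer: $\frac{2431174682}{619} \approx 3.9276 \cdot 10^{6}$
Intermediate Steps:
$h{\left(M,C \right)} = 8 - 2 C - 2 C M$ ($h{\left(M,C \right)} = 8 - 2 \left(M C + C\right) = 8 - 2 \left(C M + C\right) = 8 - 2 \left(C + C M\right) = 8 - \left(2 C + 2 C M\right) = 8 - 2 C - 2 C M$)
$E = \frac{1}{619}$ ($E = \frac{1}{\left(8 - -46 - \left(-46\right) 28\right) - 723} = \frac{1}{\left(8 + 46 + 1288\right) - 723} = \frac{1}{1342 - 723} = \frac{1}{619} \approx 0.0016155$)
$3927584 - E \left(17 + 7 \left(-29\right)\right) = 3927584 - \frac{17 + 7 \left(-29\right)}{619} = 3927584 - \frac{17 - 203}{619} = 3927584 - \frac{1}{619} \left(-186\right) = 3927584 - - \frac{186}{619} = 3927584 + \frac{186}{619} = \frac{2431174682}{619}$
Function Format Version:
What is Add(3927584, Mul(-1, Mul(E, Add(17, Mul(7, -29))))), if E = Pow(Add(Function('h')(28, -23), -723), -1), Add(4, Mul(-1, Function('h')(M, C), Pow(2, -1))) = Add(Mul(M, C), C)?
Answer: Rational(2431174682, 619) ≈ 3.9276e+6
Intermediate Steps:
Function('h')(M, C) = Add(8, Mul(-2, C), Mul(-2, C, M)) (Function('h')(M, C) = Add(8, Mul(-2, Add(Mul(M, C), C))) = Add(8, Mul(-2, Add(Mul(C, M), C))) = Add(8, Mul(-2, Add(C, Mul(C, M)))) = Add(8, Add(Mul(-2, C), Mul(-2, C, M))) = Add(8, Mul(-2, C), Mul(-2, C, M)))
E = Rational(1, 619) (E = Pow(Add(Add(8, Mul(-2, -23), Mul(-2, -23, 28)), -723), -1) = Pow(Add(Add(8, 46, 1288), -723), -1) = Pow(Add(1342, -723), -1) = Pow(619, -1) = Rational(1, 619) ≈ 0.0016155)
Add(3927584, Mul(-1, Mul(E, Add(17, Mul(7, -29))))) = Add(3927584, Mul(-1, Mul(Rational(1, 619), Add(17, Mul(7, -29))))) = Add(3927584, Mul(-1, Mul(Rational(1, 619), Add(17, -203)))) = Add(3927584, Mul(-1, Mul(Rational(1, 619), -186))) = Add(3927584, Mul(-1, Rational(-186, 619))) = Add(3927584, Rational(186, 619)) = Rational(2431174682, 619)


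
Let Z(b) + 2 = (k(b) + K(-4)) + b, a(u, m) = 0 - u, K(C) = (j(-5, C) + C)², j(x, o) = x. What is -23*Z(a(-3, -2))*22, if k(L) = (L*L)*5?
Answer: -64262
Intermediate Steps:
k(L) = 5*L² (k(L) = L²*5 = 5*L²)
K(C) = (-5 + C)²
a(u, m) = -u
Z(b) = 79 + b + 5*b² (Z(b) = -2 + ((5*b² + (-5 - 4)²) + b) = -2 + ((5*b² + (-9)²) + b) = -2 + ((5*b² + 81) + b) = -2 + ((81 + 5*b²) + b) = -2 + (81 + b + 5*b²) = 79 + b + 5*b²)
-23*Z(a(-3, -2))*22 = -23*(79 - 1*(-3) + 5*(-1*(-3))²)*22 = -23*(79 + 3 + 5*3²)*22 = -23*(79 + 3 + 5*9)*22 = -23*(79 + 3 + 45)*22 = -23*127*22 = -2921*22 = -64262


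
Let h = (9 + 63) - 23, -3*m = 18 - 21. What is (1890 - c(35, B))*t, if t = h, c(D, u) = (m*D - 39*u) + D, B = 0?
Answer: 89180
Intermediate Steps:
m = 1 (m = -(18 - 21)/3 = -1/3*(-3) = 1)
h = 49 (h = 72 - 23 = 49)
c(D, u) = -39*u + 2*D (c(D, u) = (1*D - 39*u) + D = (D - 39*u) + D = -39*u + 2*D)
t = 49
(1890 - c(35, B))*t = (1890 - (-39*0 + 2*35))*49 = (1890 - (0 + 70))*49 = (1890 - 1*70)*49 = (1890 - 70)*49 = 1820*49 = 89180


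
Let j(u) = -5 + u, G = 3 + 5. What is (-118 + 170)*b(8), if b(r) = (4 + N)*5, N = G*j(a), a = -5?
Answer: -19760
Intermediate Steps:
G = 8
N = -80 (N = 8*(-5 - 5) = 8*(-10) = -80)
b(r) = -380 (b(r) = (4 - 80)*5 = -76*5 = -380)
(-118 + 170)*b(8) = (-118 + 170)*(-380) = 52*(-380) = -19760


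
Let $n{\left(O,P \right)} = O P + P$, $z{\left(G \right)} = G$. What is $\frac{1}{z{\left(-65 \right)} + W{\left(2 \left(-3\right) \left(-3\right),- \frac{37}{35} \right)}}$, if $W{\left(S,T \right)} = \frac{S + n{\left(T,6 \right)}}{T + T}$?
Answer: $- \frac{37}{2714} \approx -0.013633$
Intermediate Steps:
$n{\left(O,P \right)} = P + O P$
$W{\left(S,T \right)} = \frac{6 + S + 6 T}{2 T}$ ($W{\left(S,T \right)} = \frac{S + 6 \left(1 + T\right)}{T + T} = \frac{S + \left(6 + 6 T\right)}{2 T} = \left(6 + S + 6 T\right) \frac{1}{2 T} = \frac{6 + S + 6 T}{2 T}$)
$\frac{1}{z{\left(-65 \right)} + W{\left(2 \left(-3\right) \left(-3\right),- \frac{37}{35} \right)}} = \frac{1}{-65 + \frac{6 + 2 \left(-3\right) \left(-3\right) + 6 \left(- \frac{37}{35}\right)}{2 \left(- \frac{37}{35}\right)}} = \frac{1}{-65 + \frac{6 - -18 + 6 \left(\left(-37\right) \frac{1}{35}\right)}{2 \left(\left(-37\right) \frac{1}{35}\right)}} = \frac{1}{-65 + \frac{6 + 18 + 6 \left(- \frac{37}{35}\right)}{2 \left(- \frac{37}{35}\right)}} = \frac{1}{-65 + \frac{1}{2} \left(- \frac{35}{37}\right) \left(6 + 18 - \frac{222}{35}\right)} = \frac{1}{-65 + \frac{1}{2} \left(- \frac{35}{37}\right) \frac{618}{35}} = \frac{1}{-65 - \frac{309}{37}} = \frac{1}{- \frac{2714}{37}} = - \frac{37}{2714}$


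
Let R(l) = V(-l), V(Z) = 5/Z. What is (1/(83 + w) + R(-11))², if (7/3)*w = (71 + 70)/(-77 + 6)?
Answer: 43935094449/201697995664 ≈ 0.21783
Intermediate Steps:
w = -423/497 (w = 3*((71 + 70)/(-77 + 6))/7 = 3*(141/(-71))/7 = 3*(141*(-1/71))/7 = (3/7)*(-141/71) = -423/497 ≈ -0.85111)
R(l) = -5/l (R(l) = 5/((-l)) = 5*(-1/l) = -5/l)
(1/(83 + w) + R(-11))² = (1/(83 - 423/497) - 5/(-11))² = (1/(40828/497) - 5*(-1/11))² = (497/40828 + 5/11)² = (209607/449108)² = 43935094449/201697995664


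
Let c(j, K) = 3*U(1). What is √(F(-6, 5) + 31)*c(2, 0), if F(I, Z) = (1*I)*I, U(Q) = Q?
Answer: 3*√67 ≈ 24.556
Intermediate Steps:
c(j, K) = 3 (c(j, K) = 3*1 = 3)
F(I, Z) = I² (F(I, Z) = I*I = I²)
√(F(-6, 5) + 31)*c(2, 0) = √((-6)² + 31)*3 = √(36 + 31)*3 = √67*3 = 3*√67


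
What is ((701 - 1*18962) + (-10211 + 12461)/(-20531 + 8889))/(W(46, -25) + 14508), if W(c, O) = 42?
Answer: -17716401/14115925 ≈ -1.2551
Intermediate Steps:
((701 - 1*18962) + (-10211 + 12461)/(-20531 + 8889))/(W(46, -25) + 14508) = ((701 - 1*18962) + (-10211 + 12461)/(-20531 + 8889))/(42 + 14508) = ((701 - 18962) + 2250/(-11642))/14550 = (-18261 + 2250*(-1/11642))*(1/14550) = (-18261 - 1125/5821)*(1/14550) = -106298406/5821*1/14550 = -17716401/14115925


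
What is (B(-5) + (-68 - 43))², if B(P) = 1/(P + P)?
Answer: 1234321/100 ≈ 12343.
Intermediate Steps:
B(P) = 1/(2*P)
(B(-5) + (-68 - 43))² = ((½)/(-5) + (-68 - 43))² = ((½)*(-⅕) - 111)² = (-⅒ - 111)² = (-1111/10)² = 1234321/100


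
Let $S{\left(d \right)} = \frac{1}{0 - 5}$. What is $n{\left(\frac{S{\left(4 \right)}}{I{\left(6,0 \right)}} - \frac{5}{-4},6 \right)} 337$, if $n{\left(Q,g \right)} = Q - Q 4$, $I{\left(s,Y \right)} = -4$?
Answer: $- \frac{13143}{10} \approx -1314.3$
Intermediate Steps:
$S{\left(d \right)} = - \frac{1}{5}$ ($S{\left(d \right)} = \frac{1}{-5} = - \frac{1}{5}$)
$n{\left(Q,g \right)} = - 3 Q$ ($n{\left(Q,g \right)} = Q - 4 Q = - 3 Q$)
$n{\left(\frac{S{\left(4 \right)}}{I{\left(6,0 \right)}} - \frac{5}{-4},6 \right)} 337 = - 3 \left(- \frac{1}{5 \left(-4\right)} - \frac{5}{-4}\right) 337 = - 3 \left(\left(- \frac{1}{5}\right) \left(- \frac{1}{4}\right) - - \frac{5}{4}\right) 337 = - 3 \left(\frac{1}{20} + \frac{5}{4}\right) 337 = \left(-3\right) \frac{13}{10} \cdot 337 = \left(- \frac{39}{10}\right) 337 = - \frac{13143}{10}$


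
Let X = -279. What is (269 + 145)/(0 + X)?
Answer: -46/31 ≈ -1.4839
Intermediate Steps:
(269 + 145)/(0 + X) = (269 + 145)/(0 - 279) = 414/(-279) = 414*(-1/279) = -46/31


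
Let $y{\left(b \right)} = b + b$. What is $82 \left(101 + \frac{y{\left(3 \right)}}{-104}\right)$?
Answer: $\frac{215209}{26} \approx 8277.3$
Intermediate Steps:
$y{\left(b \right)} = 2 b$
$82 \left(101 + \frac{y{\left(3 \right)}}{-104}\right) = 82 \left(101 + \frac{2 \cdot 3}{-104}\right) = 82 \left(101 + 6 \left(- \frac{1}{104}\right)\right) = 82 \left(101 - \frac{3}{52}\right) = 82 \cdot \frac{5249}{52} = \frac{215209}{26}$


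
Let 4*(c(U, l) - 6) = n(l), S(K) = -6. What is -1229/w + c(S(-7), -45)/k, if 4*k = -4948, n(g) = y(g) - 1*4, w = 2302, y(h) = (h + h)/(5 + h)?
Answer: -12264623/22780592 ≈ -0.53838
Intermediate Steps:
y(h) = 2*h/(5 + h) (y(h) = (2*h)/(5 + h) = 2*h/(5 + h))
n(g) = -4 + 2*g/(5 + g) (n(g) = 2*g/(5 + g) - 1*4 = 2*g/(5 + g) - 4 = -4 + 2*g/(5 + g))
c(U, l) = 6 + (-10 - l)/(2*(5 + l)) (c(U, l) = 6 + (2*(-10 - l)/(5 + l))/4 = 6 + (-10 - l)/(2*(5 + l)))
k = -1237 (k = (¼)*(-4948) = -1237)
-1229/w + c(S(-7), -45)/k = -1229/2302 + ((50 + 11*(-45))/(2*(5 - 45)))/(-1237) = -1229*1/2302 + ((½)*(50 - 495)/(-40))*(-1/1237) = -1229/2302 + ((½)*(-1/40)*(-445))*(-1/1237) = -1229/2302 + (89/16)*(-1/1237) = -1229/2302 - 89/19792 = -12264623/22780592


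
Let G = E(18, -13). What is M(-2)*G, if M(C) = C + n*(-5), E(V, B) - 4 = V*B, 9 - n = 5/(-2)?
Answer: 13685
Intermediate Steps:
n = 23/2 (n = 9 - 5/(-2) = 9 - 5*(-1)/2 = 9 - 1*(-5/2) = 9 + 5/2 = 23/2 ≈ 11.500)
E(V, B) = 4 + B*V (E(V, B) = 4 + V*B = 4 + B*V)
G = -230 (G = 4 - 13*18 = 4 - 234 = -230)
M(C) = -115/2 + C (M(C) = C + (23/2)*(-5) = C - 115/2 = -115/2 + C)
M(-2)*G = (-115/2 - 2)*(-230) = -119/2*(-230) = 13685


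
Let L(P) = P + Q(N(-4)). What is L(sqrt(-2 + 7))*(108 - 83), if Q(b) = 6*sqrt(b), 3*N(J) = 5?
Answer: 25*sqrt(5) + 50*sqrt(15) ≈ 249.55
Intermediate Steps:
N(J) = 5/3 (N(J) = (1/3)*5 = 5/3)
L(P) = P + 2*sqrt(15) (L(P) = P + 6*sqrt(5/3) = P + 6*(sqrt(15)/3) = P + 2*sqrt(15))
L(sqrt(-2 + 7))*(108 - 83) = (sqrt(-2 + 7) + 2*sqrt(15))*(108 - 83) = (sqrt(5) + 2*sqrt(15))*25 = 25*sqrt(5) + 50*sqrt(15)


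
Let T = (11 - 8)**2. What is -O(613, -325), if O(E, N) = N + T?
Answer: 316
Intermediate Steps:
T = 9 (T = 3**2 = 9)
O(E, N) = 9 + N (O(E, N) = N + 9 = 9 + N)
-O(613, -325) = -(9 - 325) = -1*(-316) = 316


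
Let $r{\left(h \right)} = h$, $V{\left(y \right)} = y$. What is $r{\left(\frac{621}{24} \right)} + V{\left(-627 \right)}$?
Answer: $- \frac{4809}{8} \approx -601.13$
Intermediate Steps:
$r{\left(\frac{621}{24} \right)} + V{\left(-627 \right)} = \frac{621}{24} - 627 = 621 \cdot \frac{1}{24} - 627 = \frac{207}{8} - 627 = - \frac{4809}{8}$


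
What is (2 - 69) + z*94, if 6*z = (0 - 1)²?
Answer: -154/3 ≈ -51.333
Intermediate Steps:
z = ⅙ (z = (0 - 1)²/6 = (⅙)*(-1)² = (⅙)*1 = ⅙ ≈ 0.16667)
(2 - 69) + z*94 = (2 - 69) + (⅙)*94 = -67 + 47/3 = -154/3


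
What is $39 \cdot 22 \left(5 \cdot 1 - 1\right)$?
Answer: $3432$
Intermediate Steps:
$39 \cdot 22 \left(5 \cdot 1 - 1\right) = 858 \left(5 - 1\right) = 858 \cdot 4 = 3432$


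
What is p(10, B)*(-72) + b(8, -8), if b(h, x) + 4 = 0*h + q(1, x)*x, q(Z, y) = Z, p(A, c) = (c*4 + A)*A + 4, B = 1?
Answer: -10380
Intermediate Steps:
p(A, c) = 4 + A*(A + 4*c) (p(A, c) = (4*c + A)*A + 4 = (A + 4*c)*A + 4 = A*(A + 4*c) + 4 = 4 + A*(A + 4*c))
b(h, x) = -4 + x (b(h, x) = -4 + (0*h + 1*x) = -4 + (0 + x) = -4 + x)
p(10, B)*(-72) + b(8, -8) = (4 + 10² + 4*10*1)*(-72) + (-4 - 8) = (4 + 100 + 40)*(-72) - 12 = 144*(-72) - 12 = -10368 - 12 = -10380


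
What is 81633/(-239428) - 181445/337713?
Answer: -71011538789/80857948164 ≈ -0.87823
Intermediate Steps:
81633/(-239428) - 181445/337713 = 81633*(-1/239428) - 181445*1/337713 = -81633/239428 - 181445/337713 = -71011538789/80857948164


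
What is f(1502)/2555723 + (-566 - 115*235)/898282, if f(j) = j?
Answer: -69165733729/2295759967886 ≈ -0.030128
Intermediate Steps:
f(1502)/2555723 + (-566 - 115*235)/898282 = 1502/2555723 + (-566 - 115*235)/898282 = 1502*(1/2555723) + (-566 - 27025)*(1/898282) = 1502/2555723 - 27591*1/898282 = 1502/2555723 - 27591/898282 = -69165733729/2295759967886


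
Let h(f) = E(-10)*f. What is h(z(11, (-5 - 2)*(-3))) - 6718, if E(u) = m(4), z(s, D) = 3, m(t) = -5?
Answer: -6733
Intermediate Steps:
E(u) = -5
h(f) = -5*f
h(z(11, (-5 - 2)*(-3))) - 6718 = -5*3 - 6718 = -15 - 6718 = -6733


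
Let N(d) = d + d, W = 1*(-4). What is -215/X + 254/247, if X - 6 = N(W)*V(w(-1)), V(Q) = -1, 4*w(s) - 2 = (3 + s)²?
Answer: -49549/3458 ≈ -14.329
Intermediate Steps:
w(s) = ½ + (3 + s)²/4
W = -4
N(d) = 2*d
X = 14 (X = 6 + (2*(-4))*(-1) = 6 - 8*(-1) = 6 + 8 = 14)
-215/X + 254/247 = -215/14 + 254/247 = -49549/3458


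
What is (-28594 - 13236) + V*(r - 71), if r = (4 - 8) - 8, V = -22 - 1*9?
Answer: -39257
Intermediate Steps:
V = -31 (V = -22 - 9 = -31)
r = -12 (r = -4 - 8 = -12)
(-28594 - 13236) + V*(r - 71) = (-28594 - 13236) - 31*(-12 - 71) = -41830 - 31*(-83) = -41830 + 2573 = -39257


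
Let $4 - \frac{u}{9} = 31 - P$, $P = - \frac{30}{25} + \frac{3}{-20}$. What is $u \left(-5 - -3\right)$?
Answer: $\frac{5103}{10} \approx 510.3$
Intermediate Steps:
$P = - \frac{27}{20}$ ($P = \left(-30\right) \frac{1}{25} + 3 \left(- \frac{1}{20}\right) = - \frac{6}{5} - \frac{3}{20} = - \frac{27}{20} \approx -1.35$)
$u = - \frac{5103}{20}$ ($u = 36 - 9 \left(31 - - \frac{27}{20}\right) = 36 - 9 \left(31 + \frac{27}{20}\right) = 36 - \frac{5823}{20} = - \frac{5103}{20} \approx -255.15$)
$u \left(-5 - -3\right) = - \frac{5103 \left(-5 - -3\right)}{20} = - \frac{5103 \left(-5 + 3\right)}{20} = \left(- \frac{5103}{20}\right) \left(-2\right) = \frac{5103}{10}$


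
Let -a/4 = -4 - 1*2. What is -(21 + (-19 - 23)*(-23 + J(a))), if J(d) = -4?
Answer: -1155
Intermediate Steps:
a = 24 (a = -4*(-4 - 1*2) = -4*(-4 - 2) = -4*(-6) = 24)
-(21 + (-19 - 23)*(-23 + J(a))) = -(21 + (-19 - 23)*(-23 - 4)) = -(21 - 42*(-27)) = -(21 + 1134) = -1*1155 = -1155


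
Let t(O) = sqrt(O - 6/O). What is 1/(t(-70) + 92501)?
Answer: 3237535/299475227482 - I*sqrt(85645)/299475227482 ≈ 1.0811e-5 - 9.7721e-10*I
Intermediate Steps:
1/(t(-70) + 92501) = 1/(sqrt(-70 - 6/(-70)) + 92501) = 1/(sqrt(-70 - 6*(-1/70)) + 92501) = 1/(sqrt(-70 + 3/35) + 92501) = 1/(sqrt(-2447/35) + 92501) = 1/(I*sqrt(85645)/35 + 92501) = 1/(92501 + I*sqrt(85645)/35)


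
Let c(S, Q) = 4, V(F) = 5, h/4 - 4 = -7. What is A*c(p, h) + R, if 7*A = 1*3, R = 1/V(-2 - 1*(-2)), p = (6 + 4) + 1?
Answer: 67/35 ≈ 1.9143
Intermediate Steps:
h = -12 (h = 16 + 4*(-7) = 16 - 28 = -12)
p = 11 (p = 10 + 1 = 11)
R = 1/5 ≈ 0.20000
A = 3/7 (A = (1*3)/7 = (1/7)*3 = 3/7 ≈ 0.42857)
A*c(p, h) + R = (3/7)*4 + 1/5 = 12/7 + 1/5 = 67/35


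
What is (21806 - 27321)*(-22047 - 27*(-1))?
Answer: 121440300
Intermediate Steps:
(21806 - 27321)*(-22047 - 27*(-1)) = -5515*(-22047 + 27) = -5515*(-22020) = 121440300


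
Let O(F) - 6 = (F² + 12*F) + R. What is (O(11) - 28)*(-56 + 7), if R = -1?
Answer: -11270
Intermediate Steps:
O(F) = 5 + F² + 12*F (O(F) = 6 + ((F² + 12*F) - 1) = 6 + (-1 + F² + 12*F) = 5 + F² + 12*F)
(O(11) - 28)*(-56 + 7) = ((5 + 11² + 12*11) - 28)*(-56 + 7) = ((5 + 121 + 132) - 28)*(-49) = (258 - 28)*(-49) = 230*(-49) = -11270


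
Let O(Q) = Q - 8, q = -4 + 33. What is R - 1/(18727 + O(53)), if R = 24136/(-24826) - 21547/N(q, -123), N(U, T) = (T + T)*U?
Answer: 58699746767/28661070828 ≈ 2.0481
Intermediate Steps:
q = 29
N(U, T) = 2*T*U (N(U, T) = (2*T)*U = 2*T*U)
O(Q) = -8 + Q
R = 6254131/3053598 (R = 24136/(-24826) - 21547/(2*(-123)*29) = 24136*(-1/24826) - 21547/(-7134) = -12068/12413 - 21547*(-1/7134) = -12068/12413 + 743/246 = 6254131/3053598 ≈ 2.0481)
R - 1/(18727 + O(53)) = 6254131/3053598 - 1/(18727 + (-8 + 53)) = 6254131/3053598 - 1/(18727 + 45) = 6254131/3053598 - 1/18772 = 58699746767/28661070828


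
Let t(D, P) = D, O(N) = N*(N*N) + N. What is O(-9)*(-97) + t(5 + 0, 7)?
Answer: 71591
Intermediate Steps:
O(N) = N + N³ (O(N) = N*N² + N = N³ + N = N + N³)
O(-9)*(-97) + t(5 + 0, 7) = (-9 + (-9)³)*(-97) + (5 + 0) = (-9 - 729)*(-97) + 5 = -738*(-97) + 5 = 71586 + 5 = 71591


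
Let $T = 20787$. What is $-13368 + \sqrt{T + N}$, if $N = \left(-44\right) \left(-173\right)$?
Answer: $-13368 + \sqrt{28399} \approx -13199.0$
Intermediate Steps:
$N = 7612$
$-13368 + \sqrt{T + N} = -13368 + \sqrt{20787 + 7612} = -13368 + \sqrt{28399}$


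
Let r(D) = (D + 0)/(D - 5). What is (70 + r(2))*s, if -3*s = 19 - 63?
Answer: 9152/9 ≈ 1016.9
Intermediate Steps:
s = 44/3 (s = -(19 - 63)/3 = -1/3*(-44) = 44/3 ≈ 14.667)
r(D) = D/(-5 + D)
(70 + r(2))*s = (70 + 2/(-5 + 2))*(44/3) = (70 + 2/(-3))*(44/3) = (70 + 2*(-1/3))*(44/3) = (70 - 2/3)*(44/3) = (208/3)*(44/3) = 9152/9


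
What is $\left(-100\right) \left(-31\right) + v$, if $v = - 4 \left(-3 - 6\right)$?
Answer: $3136$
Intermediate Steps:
$v = 36$ ($v = \left(-4\right) \left(-9\right) = 36$)
$\left(-100\right) \left(-31\right) + v = \left(-100\right) \left(-31\right) + 36 = 3100 + 36 = 3136$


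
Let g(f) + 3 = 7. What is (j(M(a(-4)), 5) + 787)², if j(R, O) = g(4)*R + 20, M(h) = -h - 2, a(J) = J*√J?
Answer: 637377 + 51136*I ≈ 6.3738e+5 + 51136.0*I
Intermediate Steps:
a(J) = J^(3/2)
g(f) = 4 (g(f) = -3 + 7 = 4)
M(h) = -2 - h
j(R, O) = 20 + 4*R (j(R, O) = 4*R + 20 = 20 + 4*R)
(j(M(a(-4)), 5) + 787)² = ((20 + 4*(-2 - (-4)^(3/2))) + 787)² = ((20 + 4*(-2 - (-8)*I)) + 787)² = ((20 + 4*(-2 + 8*I)) + 787)² = ((20 + (-8 + 32*I)) + 787)² = ((12 + 32*I) + 787)² = (799 + 32*I)²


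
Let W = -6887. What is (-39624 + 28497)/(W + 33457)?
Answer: -11127/26570 ≈ -0.41878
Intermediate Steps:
(-39624 + 28497)/(W + 33457) = (-39624 + 28497)/(-6887 + 33457) = -11127/26570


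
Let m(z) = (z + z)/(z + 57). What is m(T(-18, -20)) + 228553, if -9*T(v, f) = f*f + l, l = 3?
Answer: 12570012/55 ≈ 2.2855e+5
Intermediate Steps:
T(v, f) = -⅓ - f²/9 (T(v, f) = -(f*f + 3)/9 = -(f² + 3)/9 = -(3 + f²)/9 = -⅓ - f²/9)
m(z) = 2*z/(57 + z) (m(z) = (2*z)/(57 + z) = 2*z/(57 + z))
m(T(-18, -20)) + 228553 = 2*(-⅓ - ⅑*(-20)²)/(57 + (-⅓ - ⅑*(-20)²)) + 228553 = 2*(-⅓ - ⅑*400)/(57 + (-⅓ - ⅑*400)) + 228553 = 2*(-⅓ - 400/9)/(57 + (-⅓ - 400/9)) + 228553 = 2*(-403/9)/(57 - 403/9) + 228553 = 2*(-403/9)/(110/9) + 228553 = 2*(-403/9)*(9/110) + 228553 = -403/55 + 228553 = 12570012/55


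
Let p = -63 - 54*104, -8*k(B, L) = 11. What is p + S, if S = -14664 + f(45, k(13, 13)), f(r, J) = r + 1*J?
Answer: -162395/8 ≈ -20299.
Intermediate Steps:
k(B, L) = -11/8 (k(B, L) = -⅛*11 = -11/8)
f(r, J) = J + r (f(r, J) = r + J = J + r)
p = -5679 (p = -63 - 5616 = -5679)
S = -116963/8 (S = -14664 + (-11/8 + 45) = -14664 + 349/8 = -116963/8 ≈ -14620.)
p + S = -5679 - 116963/8 = -162395/8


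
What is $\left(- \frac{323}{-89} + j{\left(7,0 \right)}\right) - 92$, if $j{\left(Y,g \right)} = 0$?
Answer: $- \frac{7865}{89} \approx -88.371$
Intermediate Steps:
$\left(- \frac{323}{-89} + j{\left(7,0 \right)}\right) - 92 = \left(- \frac{323}{-89} + 0\right) - 92 = \left(\left(-323\right) \left(- \frac{1}{89}\right) + 0\right) - 92 = \left(\frac{323}{89} + 0\right) - 92 = \frac{323}{89} - 92 = - \frac{7865}{89}$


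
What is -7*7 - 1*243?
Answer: -292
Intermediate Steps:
-7*7 - 1*243 = -49 - 243 = -292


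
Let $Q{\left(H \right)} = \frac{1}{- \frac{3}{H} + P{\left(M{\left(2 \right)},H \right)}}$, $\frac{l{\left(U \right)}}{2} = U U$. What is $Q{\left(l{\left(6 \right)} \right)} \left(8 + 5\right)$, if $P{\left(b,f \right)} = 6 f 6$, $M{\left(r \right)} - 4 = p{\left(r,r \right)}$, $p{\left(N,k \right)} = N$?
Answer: $\frac{312}{62207} \approx 0.0050155$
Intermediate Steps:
$M{\left(r \right)} = 4 + r$
$l{\left(U \right)} = 2 U^{2}$ ($l{\left(U \right)} = 2 U U = 2 U^{2}$)
$P{\left(b,f \right)} = 36 f$
$Q{\left(H \right)} = \frac{1}{- \frac{3}{H} + 36 H}$
$Q{\left(l{\left(6 \right)} \right)} \left(8 + 5\right) = \frac{2 \cdot 6^{2}}{3 \left(-1 + 12 \left(2 \cdot 6^{2}\right)^{2}\right)} \left(8 + 5\right) = \frac{2 \cdot 36}{3 \left(-1 + 12 \left(2 \cdot 36\right)^{2}\right)} 13 = \frac{1}{3} \cdot 72 \frac{1}{-1 + 12 \cdot 72^{2}} \cdot 13 = \frac{1}{3} \cdot 72 \frac{1}{-1 + 12 \cdot 5184} \cdot 13 = \frac{1}{3} \cdot 72 \frac{1}{-1 + 62208} \cdot 13 = \frac{1}{3} \cdot 72 \cdot \frac{1}{62207} \cdot 13 = \frac{24}{62207} \cdot 13 = \frac{312}{62207}$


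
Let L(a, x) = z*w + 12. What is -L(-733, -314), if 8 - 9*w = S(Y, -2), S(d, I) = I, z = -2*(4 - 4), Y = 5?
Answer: -12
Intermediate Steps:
z = 0 (z = -2*0 = 0)
w = 10/9 (w = 8/9 - ⅑*(-2) = 8/9 + 2/9 = 10/9 ≈ 1.1111)
L(a, x) = 12 (L(a, x) = 0*(10/9) + 12 = 0 + 12 = 12)
-L(-733, -314) = -1*12 = -12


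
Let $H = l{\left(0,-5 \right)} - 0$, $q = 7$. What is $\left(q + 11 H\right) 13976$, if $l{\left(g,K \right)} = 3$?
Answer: $559040$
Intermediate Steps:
$H = 3$ ($H = 3 - 0 = 3 + 0 = 3$)
$\left(q + 11 H\right) 13976 = \left(7 + 11 \cdot 3\right) 13976 = \left(7 + 33\right) 13976 = 40 \cdot 13976 = 559040$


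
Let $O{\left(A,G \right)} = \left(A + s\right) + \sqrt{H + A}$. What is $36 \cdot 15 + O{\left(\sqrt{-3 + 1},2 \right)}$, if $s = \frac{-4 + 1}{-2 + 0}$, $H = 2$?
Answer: $\frac{1083}{2} + \sqrt{2 + i \sqrt{2}} + i \sqrt{2} \approx 542.99 + 1.8883 i$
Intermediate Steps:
$s = \frac{3}{2}$ ($s = - \frac{3}{-2} = \left(-3\right) \left(- \frac{1}{2}\right) = \frac{3}{2} \approx 1.5$)
$O{\left(A,G \right)} = \frac{3}{2} + A + \sqrt{2 + A}$ ($O{\left(A,G \right)} = \left(A + \frac{3}{2}\right) + \sqrt{2 + A} = \left(\frac{3}{2} + A\right) + \sqrt{2 + A} = \frac{3}{2} + A + \sqrt{2 + A}$)
$36 \cdot 15 + O{\left(\sqrt{-3 + 1},2 \right)} = 36 \cdot 15 + \left(\frac{3}{2} + \sqrt{-3 + 1} + \sqrt{2 + \sqrt{-3 + 1}}\right) = 540 + \left(\frac{3}{2} + \sqrt{-2} + \sqrt{2 + \sqrt{-2}}\right) = 540 + \left(\frac{3}{2} + i \sqrt{2} + \sqrt{2 + i \sqrt{2}}\right) = 540 + \left(\frac{3}{2} + \sqrt{2 + i \sqrt{2}} + i \sqrt{2}\right) = \frac{1083}{2} + \sqrt{2 + i \sqrt{2}} + i \sqrt{2}$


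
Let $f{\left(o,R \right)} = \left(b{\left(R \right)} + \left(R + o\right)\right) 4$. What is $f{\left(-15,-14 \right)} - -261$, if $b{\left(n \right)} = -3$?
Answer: $133$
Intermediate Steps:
$f{\left(o,R \right)} = -12 + 4 R + 4 o$ ($f{\left(o,R \right)} = \left(-3 + \left(R + o\right)\right) 4 = \left(-3 + R + o\right) 4 = -12 + 4 R + 4 o$)
$f{\left(-15,-14 \right)} - -261 = \left(-12 + 4 \left(-14\right) + 4 \left(-15\right)\right) - -261 = \left(-12 - 56 - 60\right) + 261 = -128 + 261 = 133$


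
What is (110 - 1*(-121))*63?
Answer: 14553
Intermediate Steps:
(110 - 1*(-121))*63 = (110 + 121)*63 = 231*63 = 14553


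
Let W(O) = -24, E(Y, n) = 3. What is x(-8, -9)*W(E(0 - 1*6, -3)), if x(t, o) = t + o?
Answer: 408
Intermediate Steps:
x(t, o) = o + t
x(-8, -9)*W(E(0 - 1*6, -3)) = (-9 - 8)*(-24) = -17*(-24) = 408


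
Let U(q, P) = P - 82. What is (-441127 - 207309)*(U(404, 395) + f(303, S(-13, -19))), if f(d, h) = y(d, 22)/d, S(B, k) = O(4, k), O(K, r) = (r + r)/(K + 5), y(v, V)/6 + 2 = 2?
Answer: -202960468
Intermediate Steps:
y(v, V) = 0 (y(v, V) = -12 + 6*2 = -12 + 12 = 0)
U(q, P) = -82 + P
O(K, r) = 2*r/(5 + K) (O(K, r) = (2*r)/(5 + K) = 2*r/(5 + K))
S(B, k) = 2*k/9 (S(B, k) = 2*k/(5 + 4) = 2*k/9)
f(d, h) = 0 (f(d, h) = 0/d = 0)
(-441127 - 207309)*(U(404, 395) + f(303, S(-13, -19))) = (-441127 - 207309)*((-82 + 395) + 0) = -648436*(313 + 0) = -648436*313 = -202960468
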